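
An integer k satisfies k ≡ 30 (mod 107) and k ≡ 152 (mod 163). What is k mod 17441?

16615

107⁻¹ mod 163: 107·32 ≡ 1 (mod 163), so 107⁻¹ ≡ 32.
k = 30 + 107·((152 − 30)·32 mod 163) = 30 + 107·155 = 16615.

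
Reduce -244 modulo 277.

-244 = -1*277 + 33, so -244 ≡ 33 (mod 277).

33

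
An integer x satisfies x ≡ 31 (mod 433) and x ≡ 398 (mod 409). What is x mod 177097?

433⁻¹ mod 409: 433×392 ≡ 1 (mod 409), so 433⁻¹ ≡ 392.
x = 31 + 433×((398 − 31)×392 mod 409) = 31 + 433×305 = 132096.

132096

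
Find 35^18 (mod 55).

25

18 in binary is 10010, i.e. 18 = 16 + 2.
35^1 ≡ 35 (mod 55)
35^2 ≡ 35^2 = 1225 ≡ 15 (mod 55)
35^4 ≡ 15^2 = 225 ≡ 5 (mod 55)
35^8 ≡ 5^2 = 25 (mod 55)
35^16 ≡ 25^2 = 625 ≡ 20 (mod 55)
35^18 = 35^16 * 35^2 ≡ 20 * 15 (mod 55).
20 * 15 = 300 ≡ 25 (mod 55).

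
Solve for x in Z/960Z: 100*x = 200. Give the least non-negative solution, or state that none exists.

2

gcd(100, 960) = 20, and 20 | 200, so solutions exist.
Divide through by 20: 5*x ≡ 10 mod 48.
5⁻¹ ≡ 29 (mod 48).
x ≡ 29*10 ≡ 2 (mod 48).
The smallest non-negative solution is x = 2.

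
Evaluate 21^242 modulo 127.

21^1 ≡ 21 (mod 127)
21^2 ≡ 21^2 = 441 ≡ 60 (mod 127)
21^4 ≡ 60^2 = 3600 ≡ 44 (mod 127)
21^8 ≡ 44^2 = 1936 ≡ 31 (mod 127)
21^16 ≡ 31^2 = 961 ≡ 72 (mod 127)
21^32 ≡ 72^2 = 5184 ≡ 104 (mod 127)
21^64 ≡ 104^2 = 10816 ≡ 21 (mod 127)
21^128 ≡ 21^2 = 441 ≡ 60 (mod 127)
21^242 = 21^128 × 21^64 × 21^32 × 21^16 × 21^2 ≡ 60 × 21 × 104 × 72 × 60 (mod 127).
Accumulate the product:
60 × 21 = 1260 ≡ 117
117 × 104 = 12168 ≡ 103
103 × 72 = 7416 ≡ 50
50 × 60 = 3000 ≡ 79

79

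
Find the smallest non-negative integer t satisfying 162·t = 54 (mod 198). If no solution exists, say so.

gcd(162, 198) = 18, and 18 | 54, so solutions exist.
Divide through by 18: 9·t = 3 (mod 11).
9⁻¹ ≡ 5 (mod 11).
t ≡ 5·3 ≡ 4 (mod 11).
The smallest non-negative solution is t = 4.

4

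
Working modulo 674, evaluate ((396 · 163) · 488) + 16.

396 · 163 = 64548 ≡ 518 (mod 674)
518 · 488 = 252784 ≡ 34 (mod 674)
34 + 16 = 50

50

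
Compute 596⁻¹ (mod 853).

Run the extended Euclidean algorithm:
853 = 1×596 + 257
596 = 2×257 + 82
257 = 3×82 + 11
82 = 7×11 + 5
11 = 2×5 + 1
5 = 5×1 + 0
gcd(596, 853) = 1, so the inverse exists.
Bézout: 1 = 109×853 − 156×596.
So 596⁻¹ ≡ −156 ≡ 697 (mod 853).

697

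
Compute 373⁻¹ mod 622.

Run the extended Euclidean algorithm:
622 = 1×373 + 249
373 = 1×249 + 124
249 = 2×124 + 1
124 = 124×1 + 0
gcd(373, 622) = 1, so the inverse exists.
Bézout: 1 = 3×622 − 5×373.
So 373⁻¹ ≡ −5 ≡ 617 (mod 622).

617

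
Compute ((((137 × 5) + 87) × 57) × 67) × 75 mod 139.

137 × 5 = 685 ≡ 129 (mod 139)
129 + 87 = 216 ≡ 77 (mod 139)
77 × 57 = 4389 ≡ 80 (mod 139)
80 × 67 = 5360 ≡ 78 (mod 139)
78 × 75 = 5850 ≡ 12 (mod 139)

12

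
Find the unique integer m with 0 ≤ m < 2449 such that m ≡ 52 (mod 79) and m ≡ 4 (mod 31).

79⁻¹ mod 31: 79·11 ≡ 1 (mod 31), so 79⁻¹ ≡ 11.
m = 52 + 79·((4 − 52)·11 mod 31) = 52 + 79·30 = 2422.

2422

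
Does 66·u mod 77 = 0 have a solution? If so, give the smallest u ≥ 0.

0

gcd(66, 77) = 11, and 11 | 0, so solutions exist.
Divide through by 11: 6·u mod 7 = 0.
6⁻¹ ≡ 6 (mod 7).
u ≡ 6·0 ≡ 0 (mod 7).
The smallest non-negative solution is u = 0.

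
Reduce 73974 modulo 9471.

73974 = 7×9471 + 7677, so 73974 ≡ 7677 (mod 9471).

7677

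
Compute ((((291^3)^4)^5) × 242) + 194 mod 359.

(291)^3 ≡ 52 (mod 359)
(52)^4 ≡ 222 (mod 359)
(222)^5 ≡ 50 (mod 359)
50 × 242 = 12100 ≡ 253 (mod 359)
253 + 194 = 447 ≡ 88 (mod 359)

88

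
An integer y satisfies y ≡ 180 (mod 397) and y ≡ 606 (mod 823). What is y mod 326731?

326514

397⁻¹ mod 823: 397×454 ≡ 1 (mod 823), so 397⁻¹ ≡ 454.
y = 180 + 397×((606 − 180)×454 mod 823) = 180 + 397×822 = 326514.
Check: 326514 mod 397 = 180, 326514 mod 823 = 606. ✓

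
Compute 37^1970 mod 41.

Compute successive squares:
37^1 ≡ 37 (mod 41)
37^2 ≡ 37^2 = 1369 ≡ 16 (mod 41)
37^4 ≡ 16^2 = 256 ≡ 10 (mod 41)
37^8 ≡ 10^2 = 100 ≡ 18 (mod 41)
37^16 ≡ 18^2 = 324 ≡ 37 (mod 41)
37^32 ≡ 37^2 = 1369 ≡ 16 (mod 41)
37^64 ≡ 16^2 = 256 ≡ 10 (mod 41)
37^128 ≡ 10^2 = 100 ≡ 18 (mod 41)
37^256 ≡ 18^2 = 324 ≡ 37 (mod 41)
37^512 ≡ 37^2 = 1369 ≡ 16 (mod 41)
37^1024 ≡ 16^2 = 256 ≡ 10 (mod 41)
37^1970 = 37^1024 * 37^512 * 37^256 * 37^128 * 37^32 * 37^16 * 37^2 ≡ 10 * 16 * 37 * 18 * 16 * 37 * 16 (mod 41).
Accumulate the product:
10 * 16 = 160 ≡ 37
37 * 37 = 1369 ≡ 16
16 * 18 = 288 ≡ 1
1 * 16 = 16
16 * 37 = 592 ≡ 18
18 * 16 = 288 ≡ 1

1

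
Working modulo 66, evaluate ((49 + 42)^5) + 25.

49 + 42 = 91 ≡ 25 (mod 66)
(25)^5 ≡ 1 (mod 66)
1 + 25 = 26

26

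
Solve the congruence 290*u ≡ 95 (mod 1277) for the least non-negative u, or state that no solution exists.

859

gcd(290, 1277) = 1, so a unique solution mod 1277 exists.
290⁻¹ ≡ 251 (mod 1277).
u ≡ 251*95 ≡ 859 (mod 1277).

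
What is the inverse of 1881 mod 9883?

3825

9883 = 5×1881 + 478
1881 = 3×478 + 447
478 = 1×447 + 31
447 = 14×31 + 13
31 = 2×13 + 5
13 = 2×5 + 3
5 = 1×3 + 2
3 = 1×2 + 1
2 = 2×1 + 0
gcd(1881, 9883) = 1, so the inverse exists.
Bézout: 1 = −728×9883 + 3825×1881.
So 1881⁻¹ ≡ 3825 (mod 9883).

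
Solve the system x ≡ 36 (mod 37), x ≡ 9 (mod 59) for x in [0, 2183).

776

37⁻¹ mod 59: 37·8 ≡ 1 (mod 59), so 37⁻¹ ≡ 8.
x = 36 + 37·((9 − 36)·8 mod 59) = 36 + 37·20 = 776.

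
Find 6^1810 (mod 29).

Compute successive squares:
1810 in binary is 11100010010, i.e. 1810 = 1024 + 512 + 256 + 16 + 2.
6^1 ≡ 6 (mod 29)
6^2 ≡ 6^2 = 36 ≡ 7 (mod 29)
6^4 ≡ 7^2 = 49 ≡ 20 (mod 29)
6^8 ≡ 20^2 = 400 ≡ 23 (mod 29)
6^16 ≡ 23^2 = 529 ≡ 7 (mod 29)
6^32 ≡ 7^2 = 49 ≡ 20 (mod 29)
6^64 ≡ 20^2 = 400 ≡ 23 (mod 29)
6^128 ≡ 23^2 = 529 ≡ 7 (mod 29)
6^256 ≡ 7^2 = 49 ≡ 20 (mod 29)
6^512 ≡ 20^2 = 400 ≡ 23 (mod 29)
6^1024 ≡ 23^2 = 529 ≡ 7 (mod 29)
6^1810 = 6^1024 * 6^512 * 6^256 * 6^16 * 6^2 ≡ 7 * 23 * 20 * 7 * 7 (mod 29).
Accumulate the product:
7 * 23 = 161 ≡ 16
16 * 20 = 320 ≡ 1
1 * 7 = 7
7 * 7 = 49 ≡ 20

20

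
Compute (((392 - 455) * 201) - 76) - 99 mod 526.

392 - 455 = -63 ≡ 463 (mod 526)
463 * 201 = 93063 ≡ 487 (mod 526)
487 - 76 = 411
411 - 99 = 312

312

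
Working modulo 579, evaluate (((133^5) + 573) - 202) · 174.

543

(133)^5 ≡ 88 (mod 579)
88 + 573 = 661 ≡ 82 (mod 579)
82 - 202 = -120 ≡ 459 (mod 579)
459 · 174 = 79866 ≡ 543 (mod 579)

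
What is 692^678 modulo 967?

By square-and-multiply:
678 in binary is 1010100110, i.e. 678 = 512 + 128 + 32 + 4 + 2.
692^1 ≡ 692 (mod 967)
692^2 ≡ 692^2 = 478864 ≡ 199 (mod 967)
692^4 ≡ 199^2 = 39601 ≡ 921 (mod 967)
692^8 ≡ 921^2 = 848241 ≡ 182 (mod 967)
692^16 ≡ 182^2 = 33124 ≡ 246 (mod 967)
692^32 ≡ 246^2 = 60516 ≡ 562 (mod 967)
692^64 ≡ 562^2 = 315844 ≡ 602 (mod 967)
692^128 ≡ 602^2 = 362404 ≡ 746 (mod 967)
692^256 ≡ 746^2 = 556516 ≡ 491 (mod 967)
692^512 ≡ 491^2 = 241081 ≡ 298 (mod 967)
692^678 = 692^512 · 692^128 · 692^32 · 692^4 · 692^2 ≡ 298 · 746 · 562 · 921 · 199 (mod 967).
Accumulate the product:
298 · 746 = 222308 ≡ 865
865 · 562 = 486130 ≡ 696
696 · 921 = 641016 ≡ 862
862 · 199 = 171538 ≡ 379

379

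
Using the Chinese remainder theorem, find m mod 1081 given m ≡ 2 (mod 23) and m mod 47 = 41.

370

23⁻¹ mod 47: 23×45 ≡ 1 (mod 47), so 23⁻¹ ≡ 45.
m = 2 + 23×((41 − 2)×45 mod 47) = 2 + 23×16 = 370.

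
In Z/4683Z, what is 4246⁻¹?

4683 = 1×4246 + 437
4246 = 9×437 + 313
437 = 1×313 + 124
313 = 2×124 + 65
124 = 1×65 + 59
65 = 1×59 + 6
59 = 9×6 + 5
6 = 1×5 + 1
5 = 5×1 + 0
gcd(4246, 4683) = 1, so the inverse exists.
Back-substitute for 1:
1 = 1×6 − 1×5
  = −1×59 + 10×6
  = 10×65 − 11×59
  = −11×124 + 21×65
  = 21×313 − 53×124
  = −53×437 + 74×313
  = 74×4246 − 719×437
  = −719×4683 + 793×4246
So 4246⁻¹ ≡ 793 (mod 4683).

793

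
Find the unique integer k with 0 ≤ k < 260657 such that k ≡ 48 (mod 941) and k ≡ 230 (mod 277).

941⁻¹ mod 277: 941×68 ≡ 1 (mod 277), so 941⁻¹ ≡ 68.
k = 48 + 941×((230 − 48)×68 mod 277) = 48 + 941×188 = 176956.
Check: 176956 mod 941 = 48, 176956 mod 277 = 230. ✓

176956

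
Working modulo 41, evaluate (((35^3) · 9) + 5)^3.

35

(35)^3 ≡ 30 (mod 41)
30 · 9 = 270 ≡ 24 (mod 41)
24 + 5 = 29
(29)^3 ≡ 35 (mod 41)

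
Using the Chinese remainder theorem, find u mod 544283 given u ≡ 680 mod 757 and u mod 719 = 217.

757⁻¹ mod 719: 757×246 ≡ 1 (mod 719), so 757⁻¹ ≡ 246.
u = 680 + 757×((217 − 680)×246 mod 719) = 680 + 757×423 = 320891.

320891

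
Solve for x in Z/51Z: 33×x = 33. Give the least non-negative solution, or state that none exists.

1

gcd(33, 51) = 3, and 3 | 33, so solutions exist.
Divide through by 3: 11×x ≡ 11 (mod 17).
11⁻¹ ≡ 14 (mod 17).
x ≡ 14×11 ≡ 1 (mod 17).
The smallest non-negative solution is x = 1.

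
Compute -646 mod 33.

14

-646 = -20×33 + 14, so -646 ≡ 14 (mod 33).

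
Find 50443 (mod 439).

50443 = 114·439 + 397, so 50443 ≡ 397 (mod 439).

397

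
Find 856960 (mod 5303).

856960 = 161*5303 + 3177, so 856960 ≡ 3177 (mod 5303).

3177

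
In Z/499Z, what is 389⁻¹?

313

499 = 1×389 + 110
389 = 3×110 + 59
110 = 1×59 + 51
59 = 1×51 + 8
51 = 6×8 + 3
8 = 2×3 + 2
3 = 1×2 + 1
2 = 2×1 + 0
gcd(389, 499) = 1, so the inverse exists.
Back-substitute for 1:
1 = 1×3 − 1×2
  = −1×8 + 3×3
  = 3×51 − 19×8
  = −19×59 + 22×51
  = 22×110 − 41×59
  = −41×389 + 145×110
  = 145×499 − 186×389
So 389⁻¹ ≡ −186 ≡ 313 (mod 499).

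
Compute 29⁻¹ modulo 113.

39

113 = 3*29 + 26
29 = 1*26 + 3
26 = 8*3 + 2
3 = 1*2 + 1
2 = 2*1 + 0
gcd(29, 113) = 1, so the inverse exists.
Bézout: 1 = −10*113 + 39*29.
So 29⁻¹ ≡ 39 (mod 113).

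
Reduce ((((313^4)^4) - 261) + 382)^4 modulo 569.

(313)^4 ≡ 528 (mod 569)
(528)^4 ≡ 107 (mod 569)
107 - 261 = -154 ≡ 415 (mod 569)
415 + 382 = 797 ≡ 228 (mod 569)
(228)^4 ≡ 488 (mod 569)

488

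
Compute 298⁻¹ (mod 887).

634

Run the extended Euclidean algorithm:
887 = 2×298 + 291
298 = 1×291 + 7
291 = 41×7 + 4
7 = 1×4 + 3
4 = 1×3 + 1
3 = 3×1 + 0
gcd(298, 887) = 1, so the inverse exists.
Back-substitute for 1:
1 = 1×4 − 1×3
  = −1×7 + 2×4
  = 2×291 − 83×7
  = −83×298 + 85×291
  = 85×887 − 253×298
So 298⁻¹ ≡ −253 ≡ 634 (mod 887).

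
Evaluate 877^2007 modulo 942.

337

Using repeated squaring:
877^1 ≡ 877 (mod 942)
877^2 ≡ 877^2 = 769129 ≡ 457 (mod 942)
877^4 ≡ 457^2 = 208849 ≡ 667 (mod 942)
877^8 ≡ 667^2 = 444889 ≡ 265 (mod 942)
877^16 ≡ 265^2 = 70225 ≡ 517 (mod 942)
877^32 ≡ 517^2 = 267289 ≡ 703 (mod 942)
877^64 ≡ 703^2 = 494209 ≡ 601 (mod 942)
877^128 ≡ 601^2 = 361201 ≡ 415 (mod 942)
877^256 ≡ 415^2 = 172225 ≡ 781 (mod 942)
877^512 ≡ 781^2 = 609961 ≡ 487 (mod 942)
877^1024 ≡ 487^2 = 237169 ≡ 727 (mod 942)
877^2007 = 877^1024 × 877^512 × 877^256 × 877^128 × 877^64 × 877^16 × 877^4 × 877^2 × 877^1 ≡ 727 × 487 × 781 × 415 × 601 × 517 × 667 × 457 × 877 (mod 942).
Accumulate the product:
727 × 487 = 354049 ≡ 799
799 × 781 = 624019 ≡ 415
415 × 415 = 172225 ≡ 781
781 × 601 = 469381 ≡ 265
265 × 517 = 137005 ≡ 415
415 × 667 = 276805 ≡ 799
799 × 457 = 365143 ≡ 589
589 × 877 = 516553 ≡ 337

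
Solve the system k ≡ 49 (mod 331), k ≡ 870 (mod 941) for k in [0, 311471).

117554

331⁻¹ mod 941: 331×742 ≡ 1 (mod 941), so 331⁻¹ ≡ 742.
k = 49 + 331×((870 − 49)×742 mod 941) = 49 + 331×355 = 117554.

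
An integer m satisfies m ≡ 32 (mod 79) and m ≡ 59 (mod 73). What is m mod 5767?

3271

79⁻¹ mod 73: 79·61 ≡ 1 (mod 73), so 79⁻¹ ≡ 61.
m = 32 + 79·((59 − 32)·61 mod 73) = 32 + 79·41 = 3271.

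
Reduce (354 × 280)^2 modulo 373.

279

354 × 280 = 99120 ≡ 275 (mod 373)
(275)^2 ≡ 279 (mod 373)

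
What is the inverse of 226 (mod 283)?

139

Run the extended Euclidean algorithm:
283 = 1·226 + 57
226 = 3·57 + 55
57 = 1·55 + 2
55 = 27·2 + 1
2 = 2·1 + 0
gcd(226, 283) = 1, so the inverse exists.
Back-substitute for 1:
1 = 1·55 − 27·2
  = −27·57 + 28·55
  = 28·226 − 111·57
  = −111·283 + 139·226
So 226⁻¹ ≡ 139 (mod 283).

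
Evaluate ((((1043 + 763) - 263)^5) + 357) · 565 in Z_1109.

1043 + 763 = 1806 ≡ 697 (mod 1109)
697 - 263 = 434
(434)^5 ≡ 352 (mod 1109)
352 + 357 = 709
709 · 565 = 400585 ≡ 236 (mod 1109)

236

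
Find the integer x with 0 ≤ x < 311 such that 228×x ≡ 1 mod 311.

296

311 = 1·228 + 83
228 = 2·83 + 62
83 = 1·62 + 21
62 = 2·21 + 20
21 = 1·20 + 1
20 = 20·1 + 0
gcd(228, 311) = 1, so the inverse exists.
Back-substitute for 1:
1 = 1·21 − 1·20
  = −1·62 + 3·21
  = 3·83 − 4·62
  = −4·228 + 11·83
  = 11·311 − 15·228
So 228⁻¹ ≡ −15 ≡ 296 (mod 311).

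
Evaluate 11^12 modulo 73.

Compute successive squares:
11^1 ≡ 11 (mod 73)
11^2 ≡ 11^2 = 121 ≡ 48 (mod 73)
11^4 ≡ 48^2 = 2304 ≡ 41 (mod 73)
11^8 ≡ 41^2 = 1681 ≡ 2 (mod 73)
11^12 = 11^8 * 11^4 ≡ 2 * 41 (mod 73).
2 * 41 = 82 ≡ 9 (mod 73).

9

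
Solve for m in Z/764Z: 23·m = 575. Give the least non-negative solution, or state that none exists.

gcd(23, 764) = 1, so a unique solution mod 764 exists.
23⁻¹ ≡ 299 (mod 764).
m ≡ 299·575 ≡ 25 (mod 764).

25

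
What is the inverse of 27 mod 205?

38

205 = 7·27 + 16
27 = 1·16 + 11
16 = 1·11 + 5
11 = 2·5 + 1
5 = 5·1 + 0
gcd(27, 205) = 1, so the inverse exists.
Bézout: 1 = −5·205 + 38·27.
So 27⁻¹ ≡ 38 (mod 205).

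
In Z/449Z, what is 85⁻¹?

Run the extended Euclidean algorithm:
449 = 5*85 + 24
85 = 3*24 + 13
24 = 1*13 + 11
13 = 1*11 + 2
11 = 5*2 + 1
2 = 2*1 + 0
gcd(85, 449) = 1, so the inverse exists.
Back-substitute for 1:
1 = 1*11 − 5*2
  = −5*13 + 6*11
  = 6*24 − 11*13
  = −11*85 + 39*24
  = 39*449 − 206*85
So 85⁻¹ ≡ −206 ≡ 243 (mod 449).

243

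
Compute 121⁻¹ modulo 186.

103

186 = 1×121 + 65
121 = 1×65 + 56
65 = 1×56 + 9
56 = 6×9 + 2
9 = 4×2 + 1
2 = 2×1 + 0
gcd(121, 186) = 1, so the inverse exists.
Back-substitute for 1:
1 = 1×9 − 4×2
  = −4×56 + 25×9
  = 25×65 − 29×56
  = −29×121 + 54×65
  = 54×186 − 83×121
So 121⁻¹ ≡ −83 ≡ 103 (mod 186).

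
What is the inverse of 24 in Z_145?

139

Run the extended Euclidean algorithm:
145 = 6*24 + 1
24 = 24*1 + 0
gcd(24, 145) = 1, so the inverse exists.
Bézout: 1 = 1*145 − 6*24.
So 24⁻¹ ≡ −6 ≡ 139 (mod 145).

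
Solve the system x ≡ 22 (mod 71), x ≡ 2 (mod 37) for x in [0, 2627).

71⁻¹ mod 37: 71*12 ≡ 1 (mod 37), so 71⁻¹ ≡ 12.
x = 22 + 71*((2 − 22)*12 mod 37) = 22 + 71*19 = 1371.

1371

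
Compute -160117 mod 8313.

-160117 = -20*8313 + 6143, so -160117 ≡ 6143 (mod 8313).

6143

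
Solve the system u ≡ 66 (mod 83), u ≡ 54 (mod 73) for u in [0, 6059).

83⁻¹ mod 73: 83×22 ≡ 1 (mod 73), so 83⁻¹ ≡ 22.
u = 66 + 83×((54 − 66)×22 mod 73) = 66 + 83×28 = 2390.
Check: 2390 mod 83 = 66, 2390 mod 73 = 54. ✓

2390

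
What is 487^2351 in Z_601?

487^1 ≡ 487 (mod 601)
487^2 ≡ 487^2 = 237169 ≡ 375 (mod 601)
487^4 ≡ 375^2 = 140625 ≡ 592 (mod 601)
487^8 ≡ 592^2 = 350464 ≡ 81 (mod 601)
487^16 ≡ 81^2 = 6561 ≡ 551 (mod 601)
487^32 ≡ 551^2 = 303601 ≡ 96 (mod 601)
487^64 ≡ 96^2 = 9216 ≡ 201 (mod 601)
487^128 ≡ 201^2 = 40401 ≡ 134 (mod 601)
487^256 ≡ 134^2 = 17956 ≡ 527 (mod 601)
487^512 ≡ 527^2 = 277729 ≡ 67 (mod 601)
487^1024 ≡ 67^2 = 4489 ≡ 282 (mod 601)
487^2048 ≡ 282^2 = 79524 ≡ 192 (mod 601)
487^2351 = 487^2048 · 487^256 · 487^32 · 487^8 · 487^4 · 487^2 · 487^1 ≡ 192 · 527 · 96 · 81 · 592 · 375 · 487 (mod 601).
Accumulate the product:
192 · 527 = 101184 ≡ 216
216 · 96 = 20736 ≡ 302
302 · 81 = 24462 ≡ 422
422 · 592 = 249824 ≡ 409
409 · 375 = 153375 ≡ 120
120 · 487 = 58440 ≡ 143

143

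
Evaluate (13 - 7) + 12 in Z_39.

13 - 7 = 6
6 + 12 = 18

18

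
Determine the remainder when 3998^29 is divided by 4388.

29 in binary is 11101, i.e. 29 = 16 + 8 + 4 + 1.
3998^1 ≡ 3998 (mod 4388)
3998^2 ≡ 3998^2 = 15984004 ≡ 2908 (mod 4388)
3998^4 ≡ 2908^2 = 8456464 ≡ 788 (mod 4388)
3998^8 ≡ 788^2 = 620944 ≡ 2236 (mod 4388)
3998^16 ≡ 2236^2 = 4999696 ≡ 1764 (mod 4388)
3998^29 = 3998^16 × 3998^8 × 3998^4 × 3998^1 ≡ 1764 × 2236 × 788 × 3998 (mod 4388).
Accumulate the product:
1764 × 2236 = 3944304 ≡ 3880
3880 × 788 = 3057440 ≡ 3392
3392 × 3998 = 13561216 ≡ 2296

2296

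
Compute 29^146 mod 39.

22

29^1 ≡ 29 (mod 39)
29^2 ≡ 29^2 = 841 ≡ 22 (mod 39)
29^4 ≡ 22^2 = 484 ≡ 16 (mod 39)
29^8 ≡ 16^2 = 256 ≡ 22 (mod 39)
29^16 ≡ 22^2 = 484 ≡ 16 (mod 39)
29^32 ≡ 16^2 = 256 ≡ 22 (mod 39)
29^64 ≡ 22^2 = 484 ≡ 16 (mod 39)
29^128 ≡ 16^2 = 256 ≡ 22 (mod 39)
29^146 = 29^128 · 29^16 · 29^2 ≡ 22 · 16 · 22 (mod 39).
Accumulate the product:
22 · 16 = 352 ≡ 1
1 · 22 = 22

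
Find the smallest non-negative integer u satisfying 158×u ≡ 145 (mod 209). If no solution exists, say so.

gcd(158, 209) = 1, so a unique solution mod 209 exists.
158⁻¹ ≡ 168 (mod 209).
u ≡ 168×145 ≡ 116 (mod 209).

116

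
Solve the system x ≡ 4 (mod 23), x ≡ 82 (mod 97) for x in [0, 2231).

23⁻¹ mod 97: 23·38 ≡ 1 (mod 97), so 23⁻¹ ≡ 38.
x = 4 + 23·((82 − 4)·38 mod 97) = 4 + 23·54 = 1246.

1246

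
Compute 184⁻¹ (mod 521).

269

Run the extended Euclidean algorithm:
521 = 2*184 + 153
184 = 1*153 + 31
153 = 4*31 + 29
31 = 1*29 + 2
29 = 14*2 + 1
2 = 2*1 + 0
gcd(184, 521) = 1, so the inverse exists.
Bézout: 1 = 89*521 − 252*184.
So 184⁻¹ ≡ −252 ≡ 269 (mod 521).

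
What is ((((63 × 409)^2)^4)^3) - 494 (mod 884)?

287

63 × 409 = 25767 ≡ 131 (mod 884)
(131)^2 ≡ 365 (mod 884)
(365)^4 ≡ 781 (mod 884)
(781)^3 ≡ 781 (mod 884)
781 - 494 = 287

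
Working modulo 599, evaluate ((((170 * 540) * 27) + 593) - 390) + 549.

170 * 540 = 91800 ≡ 153 (mod 599)
153 * 27 = 4131 ≡ 537 (mod 599)
537 + 593 = 1130 ≡ 531 (mod 599)
531 - 390 = 141
141 + 549 = 690 ≡ 91 (mod 599)

91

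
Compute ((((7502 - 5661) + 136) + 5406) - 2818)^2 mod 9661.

7502 - 5661 = 1841
1841 + 136 = 1977
1977 + 5406 = 7383
7383 - 2818 = 4565
(4565)^2 ≡ 448 (mod 9661)

448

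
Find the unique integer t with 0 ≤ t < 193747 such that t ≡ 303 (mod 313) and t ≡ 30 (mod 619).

169636

313⁻¹ mod 619: 313·354 ≡ 1 (mod 619), so 313⁻¹ ≡ 354.
t = 303 + 313·((30 − 303)·354 mod 619) = 303 + 313·541 = 169636.
Check: 169636 mod 313 = 303, 169636 mod 619 = 30. ✓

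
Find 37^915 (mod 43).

37^1 ≡ 37 (mod 43)
37^2 ≡ 37^2 = 1369 ≡ 36 (mod 43)
37^4 ≡ 36^2 = 1296 ≡ 6 (mod 43)
37^8 ≡ 6^2 = 36 (mod 43)
37^16 ≡ 36^2 = 1296 ≡ 6 (mod 43)
37^32 ≡ 6^2 = 36 (mod 43)
37^64 ≡ 36^2 = 1296 ≡ 6 (mod 43)
37^128 ≡ 6^2 = 36 (mod 43)
37^256 ≡ 36^2 = 1296 ≡ 6 (mod 43)
37^512 ≡ 6^2 = 36 (mod 43)
37^915 = 37^512 * 37^256 * 37^128 * 37^16 * 37^2 * 37^1 ≡ 36 * 6 * 36 * 6 * 36 * 37 (mod 43).
Accumulate the product:
36 * 6 = 216 ≡ 1
1 * 36 = 36
36 * 6 = 216 ≡ 1
1 * 36 = 36
36 * 37 = 1332 ≡ 42

42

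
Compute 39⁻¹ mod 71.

51

Run the extended Euclidean algorithm:
71 = 1·39 + 32
39 = 1·32 + 7
32 = 4·7 + 4
7 = 1·4 + 3
4 = 1·3 + 1
3 = 3·1 + 0
gcd(39, 71) = 1, so the inverse exists.
Back-substitute for 1:
1 = 1·4 − 1·3
  = −1·7 + 2·4
  = 2·32 − 9·7
  = −9·39 + 11·32
  = 11·71 − 20·39
So 39⁻¹ ≡ −20 ≡ 51 (mod 71).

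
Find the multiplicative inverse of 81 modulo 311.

96

311 = 3·81 + 68
81 = 1·68 + 13
68 = 5·13 + 3
13 = 4·3 + 1
3 = 3·1 + 0
gcd(81, 311) = 1, so the inverse exists.
Back-substitute for 1:
1 = 1·13 − 4·3
  = −4·68 + 21·13
  = 21·81 − 25·68
  = −25·311 + 96·81
So 81⁻¹ ≡ 96 (mod 311).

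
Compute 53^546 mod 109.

71

By square-and-multiply:
546 in binary is 1000100010, i.e. 546 = 512 + 32 + 2.
53^1 ≡ 53 (mod 109)
53^2 ≡ 53^2 = 2809 ≡ 84 (mod 109)
53^4 ≡ 84^2 = 7056 ≡ 80 (mod 109)
53^8 ≡ 80^2 = 6400 ≡ 78 (mod 109)
53^16 ≡ 78^2 = 6084 ≡ 89 (mod 109)
53^32 ≡ 89^2 = 7921 ≡ 73 (mod 109)
53^64 ≡ 73^2 = 5329 ≡ 97 (mod 109)
53^128 ≡ 97^2 = 9409 ≡ 35 (mod 109)
53^256 ≡ 35^2 = 1225 ≡ 26 (mod 109)
53^512 ≡ 26^2 = 676 ≡ 22 (mod 109)
53^546 = 53^512 · 53^32 · 53^2 ≡ 22 · 73 · 84 (mod 109).
Accumulate the product:
22 · 73 = 1606 ≡ 80
80 · 84 = 6720 ≡ 71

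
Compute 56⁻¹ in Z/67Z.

6

67 = 1×56 + 11
56 = 5×11 + 1
11 = 11×1 + 0
gcd(56, 67) = 1, so the inverse exists.
Bézout: 1 = −5×67 + 6×56.
So 56⁻¹ ≡ 6 (mod 67).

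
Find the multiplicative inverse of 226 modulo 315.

46

Apply the Euclidean algorithm and back-substitute:
315 = 1·226 + 89
226 = 2·89 + 48
89 = 1·48 + 41
48 = 1·41 + 7
41 = 5·7 + 6
7 = 1·6 + 1
6 = 6·1 + 0
gcd(226, 315) = 1, so the inverse exists.
Back-substitute for 1:
1 = 1·7 − 1·6
  = −1·41 + 6·7
  = 6·48 − 7·41
  = −7·89 + 13·48
  = 13·226 − 33·89
  = −33·315 + 46·226
So 226⁻¹ ≡ 46 (mod 315).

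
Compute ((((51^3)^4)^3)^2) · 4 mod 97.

88

(51)^3 ≡ 52 (mod 97)
(52)^4 ≡ 47 (mod 97)
(47)^3 ≡ 33 (mod 97)
(33)^2 ≡ 22 (mod 97)
22 · 4 = 88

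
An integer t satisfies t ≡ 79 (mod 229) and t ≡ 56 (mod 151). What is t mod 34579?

4888

229⁻¹ mod 151: 229*91 ≡ 1 (mod 151), so 229⁻¹ ≡ 91.
t = 79 + 229*((56 − 79)*91 mod 151) = 79 + 229*21 = 4888.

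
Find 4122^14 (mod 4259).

720

Using repeated squaring:
14 in binary is 1110, i.e. 14 = 8 + 4 + 2.
4122^1 ≡ 4122 (mod 4259)
4122^2 ≡ 4122^2 = 16990884 ≡ 1733 (mod 4259)
4122^4 ≡ 1733^2 = 3003289 ≡ 694 (mod 4259)
4122^8 ≡ 694^2 = 481636 ≡ 369 (mod 4259)
4122^14 = 4122^8 × 4122^4 × 4122^2 ≡ 369 × 694 × 1733 (mod 4259).
Accumulate the product:
369 × 694 = 256086 ≡ 546
546 × 1733 = 946218 ≡ 720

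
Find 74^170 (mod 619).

170 in binary is 10101010, i.e. 170 = 128 + 32 + 8 + 2.
74^1 ≡ 74 (mod 619)
74^2 ≡ 74^2 = 5476 ≡ 524 (mod 619)
74^4 ≡ 524^2 = 274576 ≡ 359 (mod 619)
74^8 ≡ 359^2 = 128881 ≡ 129 (mod 619)
74^16 ≡ 129^2 = 16641 ≡ 547 (mod 619)
74^32 ≡ 547^2 = 299209 ≡ 232 (mod 619)
74^64 ≡ 232^2 = 53824 ≡ 590 (mod 619)
74^128 ≡ 590^2 = 348100 ≡ 222 (mod 619)
74^170 = 74^128 * 74^32 * 74^8 * 74^2 ≡ 222 * 232 * 129 * 524 (mod 619).
Accumulate the product:
222 * 232 = 51504 ≡ 127
127 * 129 = 16383 ≡ 289
289 * 524 = 151436 ≡ 400

400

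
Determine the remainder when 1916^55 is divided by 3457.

Compute successive squares:
55 in binary is 110111, i.e. 55 = 32 + 16 + 4 + 2 + 1.
1916^1 ≡ 1916 (mod 3457)
1916^2 ≡ 1916^2 = 3671056 ≡ 3179 (mod 3457)
1916^4 ≡ 3179^2 = 10106041 ≡ 1230 (mod 3457)
1916^8 ≡ 1230^2 = 1512900 ≡ 2191 (mod 3457)
1916^16 ≡ 2191^2 = 4800481 ≡ 2165 (mod 3457)
1916^32 ≡ 2165^2 = 4687225 ≡ 2990 (mod 3457)
1916^55 = 1916^32 × 1916^16 × 1916^4 × 1916^2 × 1916^1 ≡ 2990 × 2165 × 1230 × 3179 × 1916 (mod 3457).
Accumulate the product:
2990 × 2165 = 6473350 ≡ 1846
1846 × 1230 = 2270580 ≡ 2788
2788 × 3179 = 8863052 ≡ 2761
2761 × 1916 = 5290076 ≡ 866

866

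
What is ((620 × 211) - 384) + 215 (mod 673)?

620 × 211 = 130820 ≡ 258 (mod 673)
258 - 384 = -126 ≡ 547 (mod 673)
547 + 215 = 762 ≡ 89 (mod 673)

89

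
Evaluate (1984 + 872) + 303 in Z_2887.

272

1984 + 872 = 2856
2856 + 303 = 3159 ≡ 272 (mod 2887)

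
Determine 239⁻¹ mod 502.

Apply the Euclidean algorithm and back-substitute:
502 = 2×239 + 24
239 = 9×24 + 23
24 = 1×23 + 1
23 = 23×1 + 0
gcd(239, 502) = 1, so the inverse exists.
Back-substitute for 1:
1 = 1×24 − 1×23
  = −1×239 + 10×24
  = 10×502 − 21×239
So 239⁻¹ ≡ −21 ≡ 481 (mod 502).

481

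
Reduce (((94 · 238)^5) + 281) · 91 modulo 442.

94 · 238 = 22372 ≡ 272 (mod 442)
(272)^5 ≡ 272 (mod 442)
272 + 281 = 553 ≡ 111 (mod 442)
111 · 91 = 10101 ≡ 377 (mod 442)

377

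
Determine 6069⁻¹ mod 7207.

7207 = 1·6069 + 1138
6069 = 5·1138 + 379
1138 = 3·379 + 1
379 = 379·1 + 0
gcd(6069, 7207) = 1, so the inverse exists.
Bézout: 1 = 16·7207 − 19·6069.
So 6069⁻¹ ≡ −19 ≡ 7188 (mod 7207).

7188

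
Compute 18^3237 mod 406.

3237 in binary is 110010100101, i.e. 3237 = 2048 + 1024 + 128 + 32 + 4 + 1.
18^1 ≡ 18 (mod 406)
18^2 ≡ 18^2 = 324 (mod 406)
18^4 ≡ 324^2 = 104976 ≡ 228 (mod 406)
18^8 ≡ 228^2 = 51984 ≡ 16 (mod 406)
18^16 ≡ 16^2 = 256 (mod 406)
18^32 ≡ 256^2 = 65536 ≡ 170 (mod 406)
18^64 ≡ 170^2 = 28900 ≡ 74 (mod 406)
18^128 ≡ 74^2 = 5476 ≡ 198 (mod 406)
18^256 ≡ 198^2 = 39204 ≡ 228 (mod 406)
18^512 ≡ 228^2 = 51984 ≡ 16 (mod 406)
18^1024 ≡ 16^2 = 256 (mod 406)
18^2048 ≡ 256^2 = 65536 ≡ 170 (mod 406)
18^3237 = 18^2048 * 18^1024 * 18^128 * 18^32 * 18^4 * 18^1 ≡ 170 * 256 * 198 * 170 * 228 * 18 (mod 406).
Accumulate the product:
170 * 256 = 43520 ≡ 78
78 * 198 = 15444 ≡ 16
16 * 170 = 2720 ≡ 284
284 * 228 = 64752 ≡ 198
198 * 18 = 3564 ≡ 316

316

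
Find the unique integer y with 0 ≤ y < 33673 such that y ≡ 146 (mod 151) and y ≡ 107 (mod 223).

7243

151⁻¹ mod 223: 151·96 ≡ 1 (mod 223), so 151⁻¹ ≡ 96.
y = 146 + 151·((107 − 146)·96 mod 223) = 146 + 151·47 = 7243.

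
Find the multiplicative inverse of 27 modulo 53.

2

By the extended Euclidean algorithm:
53 = 1×27 + 26
27 = 1×26 + 1
26 = 26×1 + 0
gcd(27, 53) = 1, so the inverse exists.
Back-substitute for 1:
1 = 1×27 − 1×26
  = −1×53 + 2×27
So 27⁻¹ ≡ 2 (mod 53).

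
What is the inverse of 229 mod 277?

75

Apply the Euclidean algorithm and back-substitute:
277 = 1·229 + 48
229 = 4·48 + 37
48 = 1·37 + 11
37 = 3·11 + 4
11 = 2·4 + 3
4 = 1·3 + 1
3 = 3·1 + 0
gcd(229, 277) = 1, so the inverse exists.
Back-substitute for 1:
1 = 1·4 − 1·3
  = −1·11 + 3·4
  = 3·37 − 10·11
  = −10·48 + 13·37
  = 13·229 − 62·48
  = −62·277 + 75·229
So 229⁻¹ ≡ 75 (mod 277).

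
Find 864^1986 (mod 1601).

1986 in binary is 11111000010, i.e. 1986 = 1024 + 512 + 256 + 128 + 64 + 2.
864^1 ≡ 864 (mod 1601)
864^2 ≡ 864^2 = 746496 ≡ 430 (mod 1601)
864^4 ≡ 430^2 = 184900 ≡ 785 (mod 1601)
864^8 ≡ 785^2 = 616225 ≡ 1441 (mod 1601)
864^16 ≡ 1441^2 = 2076481 ≡ 1585 (mod 1601)
864^32 ≡ 1585^2 = 2512225 ≡ 256 (mod 1601)
864^64 ≡ 256^2 = 65536 ≡ 1496 (mod 1601)
864^128 ≡ 1496^2 = 2238016 ≡ 1419 (mod 1601)
864^256 ≡ 1419^2 = 2013561 ≡ 1104 (mod 1601)
864^512 ≡ 1104^2 = 1218816 ≡ 455 (mod 1601)
864^1024 ≡ 455^2 = 207025 ≡ 496 (mod 1601)
864^1986 = 864^1024 · 864^512 · 864^256 · 864^128 · 864^64 · 864^2 ≡ 496 · 455 · 1104 · 1419 · 1496 · 430 (mod 1601).
Accumulate the product:
496 · 455 = 225680 ≡ 1540
1540 · 1104 = 1700160 ≡ 1499
1499 · 1419 = 2127081 ≡ 953
953 · 1496 = 1425688 ≡ 798
798 · 430 = 343140 ≡ 526

526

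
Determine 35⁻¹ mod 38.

25

Apply the Euclidean algorithm and back-substitute:
38 = 1*35 + 3
35 = 11*3 + 2
3 = 1*2 + 1
2 = 2*1 + 0
gcd(35, 38) = 1, so the inverse exists.
Back-substitute for 1:
1 = 1*3 − 1*2
  = −1*35 + 12*3
  = 12*38 − 13*35
So 35⁻¹ ≡ −13 ≡ 25 (mod 38).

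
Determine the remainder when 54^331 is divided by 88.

331 in binary is 101001011, i.e. 331 = 256 + 64 + 8 + 2 + 1.
54^1 ≡ 54 (mod 88)
54^2 ≡ 54^2 = 2916 ≡ 12 (mod 88)
54^4 ≡ 12^2 = 144 ≡ 56 (mod 88)
54^8 ≡ 56^2 = 3136 ≡ 56 (mod 88)
54^16 ≡ 56^2 = 3136 ≡ 56 (mod 88)
54^32 ≡ 56^2 = 3136 ≡ 56 (mod 88)
54^64 ≡ 56^2 = 3136 ≡ 56 (mod 88)
54^128 ≡ 56^2 = 3136 ≡ 56 (mod 88)
54^256 ≡ 56^2 = 3136 ≡ 56 (mod 88)
54^331 = 54^256 · 54^64 · 54^8 · 54^2 · 54^1 ≡ 56 · 56 · 56 · 12 · 54 (mod 88).
Accumulate the product:
56 · 56 = 3136 ≡ 56
56 · 56 = 3136 ≡ 56
56 · 12 = 672 ≡ 56
56 · 54 = 3024 ≡ 32

32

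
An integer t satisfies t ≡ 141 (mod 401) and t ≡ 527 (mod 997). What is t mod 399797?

401⁻¹ mod 997: 401·363 ≡ 1 (mod 997), so 401⁻¹ ≡ 363.
t = 141 + 401·((527 − 141)·363 mod 997) = 141 + 401·538 = 215879.

215879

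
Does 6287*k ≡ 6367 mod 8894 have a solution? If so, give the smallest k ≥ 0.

gcd(6287, 8894) = 1, so a unique solution mod 8894 exists.
6287⁻¹ ≡ 7775 (mod 8894).
k ≡ 7775*6367 ≡ 8315 (mod 8894).

8315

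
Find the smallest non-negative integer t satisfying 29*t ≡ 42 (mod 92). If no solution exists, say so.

gcd(29, 92) = 1, so a unique solution mod 92 exists.
29⁻¹ ≡ 73 (mod 92).
t ≡ 73*42 ≡ 30 (mod 92).

30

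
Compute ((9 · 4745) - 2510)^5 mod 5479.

2794

9 · 4745 = 42705 ≡ 4352 (mod 5479)
4352 - 2510 = 1842
(1842)^5 ≡ 2794 (mod 5479)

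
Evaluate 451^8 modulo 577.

568

By square-and-multiply:
451^1 ≡ 451 (mod 577)
451^2 ≡ 451^2 = 203401 ≡ 297 (mod 577)
451^4 ≡ 297^2 = 88209 ≡ 505 (mod 577)
451^8 ≡ 505^2 = 255025 ≡ 568 (mod 577)
So 451^8 ≡ 568 (mod 577).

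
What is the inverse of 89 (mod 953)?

By the extended Euclidean algorithm:
953 = 10×89 + 63
89 = 1×63 + 26
63 = 2×26 + 11
26 = 2×11 + 4
11 = 2×4 + 3
4 = 1×3 + 1
3 = 3×1 + 0
gcd(89, 953) = 1, so the inverse exists.
Bézout: 1 = −24×953 + 257×89.
So 89⁻¹ ≡ 257 (mod 953).

257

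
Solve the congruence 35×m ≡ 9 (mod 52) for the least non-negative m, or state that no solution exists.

gcd(35, 52) = 1, so a unique solution mod 52 exists.
35⁻¹ ≡ 3 (mod 52).
m ≡ 3×9 ≡ 27 (mod 52).

27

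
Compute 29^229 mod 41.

11

Using repeated squaring:
29^1 ≡ 29 (mod 41)
29^2 ≡ 29^2 = 841 ≡ 21 (mod 41)
29^4 ≡ 21^2 = 441 ≡ 31 (mod 41)
29^8 ≡ 31^2 = 961 ≡ 18 (mod 41)
29^16 ≡ 18^2 = 324 ≡ 37 (mod 41)
29^32 ≡ 37^2 = 1369 ≡ 16 (mod 41)
29^64 ≡ 16^2 = 256 ≡ 10 (mod 41)
29^128 ≡ 10^2 = 100 ≡ 18 (mod 41)
29^229 = 29^128 × 29^64 × 29^32 × 29^4 × 29^1 ≡ 18 × 10 × 16 × 31 × 29 (mod 41).
Accumulate the product:
18 × 10 = 180 ≡ 16
16 × 16 = 256 ≡ 10
10 × 31 = 310 ≡ 23
23 × 29 = 667 ≡ 11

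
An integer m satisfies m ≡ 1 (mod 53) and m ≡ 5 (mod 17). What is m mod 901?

53⁻¹ mod 17: 53×9 ≡ 1 (mod 17), so 53⁻¹ ≡ 9.
m = 1 + 53×((5 − 1)×9 mod 17) = 1 + 53×2 = 107.
Check: 107 mod 53 = 1, 107 mod 17 = 5. ✓

107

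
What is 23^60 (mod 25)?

Compute successive squares:
23^1 ≡ 23 (mod 25)
23^2 ≡ 23^2 = 529 ≡ 4 (mod 25)
23^4 ≡ 4^2 = 16 (mod 25)
23^8 ≡ 16^2 = 256 ≡ 6 (mod 25)
23^16 ≡ 6^2 = 36 ≡ 11 (mod 25)
23^32 ≡ 11^2 = 121 ≡ 21 (mod 25)
23^60 = 23^32 * 23^16 * 23^8 * 23^4 ≡ 21 * 11 * 6 * 16 (mod 25).
Accumulate the product:
21 * 11 = 231 ≡ 6
6 * 6 = 36 ≡ 11
11 * 16 = 176 ≡ 1

1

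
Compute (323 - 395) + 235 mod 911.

163

323 - 395 = -72 ≡ 839 (mod 911)
839 + 235 = 1074 ≡ 163 (mod 911)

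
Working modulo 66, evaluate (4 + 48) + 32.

18

4 + 48 = 52
52 + 32 = 84 ≡ 18 (mod 66)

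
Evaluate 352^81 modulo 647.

By square-and-multiply:
81 in binary is 1010001, i.e. 81 = 64 + 16 + 1.
352^1 ≡ 352 (mod 647)
352^2 ≡ 352^2 = 123904 ≡ 327 (mod 647)
352^4 ≡ 327^2 = 106929 ≡ 174 (mod 647)
352^8 ≡ 174^2 = 30276 ≡ 514 (mod 647)
352^16 ≡ 514^2 = 264196 ≡ 220 (mod 647)
352^32 ≡ 220^2 = 48400 ≡ 522 (mod 647)
352^64 ≡ 522^2 = 272484 ≡ 97 (mod 647)
352^81 = 352^64 · 352^16 · 352^1 ≡ 97 · 220 · 352 (mod 647).
Accumulate the product:
97 · 220 = 21340 ≡ 636
636 · 352 = 223872 ≡ 10

10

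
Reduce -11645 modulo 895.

885

-11645 = -14·895 + 885, so -11645 ≡ 885 (mod 895).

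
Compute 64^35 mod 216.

35 in binary is 100011, i.e. 35 = 32 + 2 + 1.
64^1 ≡ 64 (mod 216)
64^2 ≡ 64^2 = 4096 ≡ 208 (mod 216)
64^4 ≡ 208^2 = 43264 ≡ 64 (mod 216)
64^8 ≡ 64^2 = 4096 ≡ 208 (mod 216)
64^16 ≡ 208^2 = 43264 ≡ 64 (mod 216)
64^32 ≡ 64^2 = 4096 ≡ 208 (mod 216)
64^35 = 64^32 * 64^2 * 64^1 ≡ 208 * 208 * 64 (mod 216).
Accumulate the product:
208 * 208 = 43264 ≡ 64
64 * 64 = 4096 ≡ 208

208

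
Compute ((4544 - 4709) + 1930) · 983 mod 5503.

1550

4544 - 4709 = -165 ≡ 5338 (mod 5503)
5338 + 1930 = 7268 ≡ 1765 (mod 5503)
1765 · 983 = 1734995 ≡ 1550 (mod 5503)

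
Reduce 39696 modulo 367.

60

39696 = 108·367 + 60, so 39696 ≡ 60 (mod 367).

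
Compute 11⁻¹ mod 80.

51

80 = 7*11 + 3
11 = 3*3 + 2
3 = 1*2 + 1
2 = 2*1 + 0
gcd(11, 80) = 1, so the inverse exists.
Bézout: 1 = 4*80 − 29*11.
So 11⁻¹ ≡ −29 ≡ 51 (mod 80).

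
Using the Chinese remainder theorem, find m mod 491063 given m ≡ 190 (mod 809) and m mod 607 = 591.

809⁻¹ mod 607: 809×604 ≡ 1 (mod 607), so 809⁻¹ ≡ 604.
m = 190 + 809×((591 − 190)×604 mod 607) = 190 + 809×11 = 9089.

9089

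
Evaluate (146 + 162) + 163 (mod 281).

190

146 + 162 = 308 ≡ 27 (mod 281)
27 + 163 = 190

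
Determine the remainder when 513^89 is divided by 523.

Compute successive squares:
89 in binary is 1011001, i.e. 89 = 64 + 16 + 8 + 1.
513^1 ≡ 513 (mod 523)
513^2 ≡ 513^2 = 263169 ≡ 100 (mod 523)
513^4 ≡ 100^2 = 10000 ≡ 63 (mod 523)
513^8 ≡ 63^2 = 3969 ≡ 308 (mod 523)
513^16 ≡ 308^2 = 94864 ≡ 201 (mod 523)
513^32 ≡ 201^2 = 40401 ≡ 130 (mod 523)
513^64 ≡ 130^2 = 16900 ≡ 164 (mod 523)
513^89 = 513^64 × 513^16 × 513^8 × 513^1 ≡ 164 × 201 × 308 × 513 (mod 523).
Accumulate the product:
164 × 201 = 32964 ≡ 15
15 × 308 = 4620 ≡ 436
436 × 513 = 223668 ≡ 347

347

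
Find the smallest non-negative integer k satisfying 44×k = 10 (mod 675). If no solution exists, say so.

215

gcd(44, 675) = 1, so a unique solution mod 675 exists.
44⁻¹ ≡ 629 (mod 675).
k ≡ 629×10 ≡ 215 (mod 675).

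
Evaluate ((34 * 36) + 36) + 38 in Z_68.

34 * 36 = 1224 ≡ 0 (mod 68)
0 + 36 = 36
36 + 38 = 74 ≡ 6 (mod 68)

6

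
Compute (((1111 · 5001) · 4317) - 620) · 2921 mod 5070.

1111 · 5001 = 5556111 ≡ 4461 (mod 5070)
4461 · 4317 = 19258137 ≡ 2277 (mod 5070)
2277 - 620 = 1657
1657 · 2921 = 4840097 ≡ 3317 (mod 5070)

3317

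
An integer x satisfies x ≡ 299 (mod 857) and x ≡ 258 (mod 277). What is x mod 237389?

857⁻¹ mod 277: 857×32 ≡ 1 (mod 277), so 857⁻¹ ≡ 32.
x = 299 + 857×((258 − 299)×32 mod 277) = 299 + 857×73 = 62860.

62860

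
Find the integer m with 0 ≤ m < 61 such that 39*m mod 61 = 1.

By the extended Euclidean algorithm:
61 = 1·39 + 22
39 = 1·22 + 17
22 = 1·17 + 5
17 = 3·5 + 2
5 = 2·2 + 1
2 = 2·1 + 0
gcd(39, 61) = 1, so the inverse exists.
Back-substitute for 1:
1 = 1·5 − 2·2
  = −2·17 + 7·5
  = 7·22 − 9·17
  = −9·39 + 16·22
  = 16·61 − 25·39
So 39⁻¹ ≡ −25 ≡ 36 (mod 61).

36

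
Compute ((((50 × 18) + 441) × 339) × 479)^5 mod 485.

451

50 × 18 = 900 ≡ 415 (mod 485)
415 + 441 = 856 ≡ 371 (mod 485)
371 × 339 = 125769 ≡ 154 (mod 485)
154 × 479 = 73766 ≡ 46 (mod 485)
(46)^5 ≡ 451 (mod 485)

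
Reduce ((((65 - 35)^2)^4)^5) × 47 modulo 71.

65 - 35 = 30
(30)^2 ≡ 48 (mod 71)
(48)^4 ≡ 30 (mod 71)
(30)^5 ≡ 37 (mod 71)
37 × 47 = 1739 ≡ 35 (mod 71)

35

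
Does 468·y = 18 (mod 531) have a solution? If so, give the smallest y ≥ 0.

25

gcd(468, 531) = 9, and 9 | 18, so solutions exist.
Divide through by 9: 52·y ≡ 2 (mod 59).
52⁻¹ ≡ 42 (mod 59).
y ≡ 42·2 ≡ 25 (mod 59).
The smallest non-negative solution is y = 25.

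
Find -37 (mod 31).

25

-37 = -2*31 + 25, so -37 ≡ 25 (mod 31).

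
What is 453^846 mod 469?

442

846 in binary is 1101001110, i.e. 846 = 512 + 256 + 64 + 8 + 4 + 2.
453^1 ≡ 453 (mod 469)
453^2 ≡ 453^2 = 205209 ≡ 256 (mod 469)
453^4 ≡ 256^2 = 65536 ≡ 345 (mod 469)
453^8 ≡ 345^2 = 119025 ≡ 368 (mod 469)
453^16 ≡ 368^2 = 135424 ≡ 352 (mod 469)
453^32 ≡ 352^2 = 123904 ≡ 88 (mod 469)
453^64 ≡ 88^2 = 7744 ≡ 240 (mod 469)
453^128 ≡ 240^2 = 57600 ≡ 382 (mod 469)
453^256 ≡ 382^2 = 145924 ≡ 65 (mod 469)
453^512 ≡ 65^2 = 4225 ≡ 4 (mod 469)
453^846 = 453^512 · 453^256 · 453^64 · 453^8 · 453^4 · 453^2 ≡ 4 · 65 · 240 · 368 · 345 · 256 (mod 469).
Accumulate the product:
4 · 65 = 260
260 · 240 = 62400 ≡ 23
23 · 368 = 8464 ≡ 22
22 · 345 = 7590 ≡ 86
86 · 256 = 22016 ≡ 442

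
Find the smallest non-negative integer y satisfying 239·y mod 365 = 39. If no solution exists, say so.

356

gcd(239, 365) = 1, so a unique solution mod 365 exists.
239⁻¹ ≡ 84 (mod 365).
y ≡ 84·39 ≡ 356 (mod 365).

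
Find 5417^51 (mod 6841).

2532

51 in binary is 110011, i.e. 51 = 32 + 16 + 2 + 1.
5417^1 ≡ 5417 (mod 6841)
5417^2 ≡ 5417^2 = 29343889 ≡ 2840 (mod 6841)
5417^4 ≡ 2840^2 = 8065600 ≡ 61 (mod 6841)
5417^8 ≡ 61^2 = 3721 (mod 6841)
5417^16 ≡ 3721^2 = 13845841 ≡ 6498 (mod 6841)
5417^32 ≡ 6498^2 = 42224004 ≡ 1352 (mod 6841)
5417^51 = 5417^32 · 5417^16 · 5417^2 · 5417^1 ≡ 1352 · 6498 · 2840 · 5417 (mod 6841).
Accumulate the product:
1352 · 6498 = 8785296 ≡ 1452
1452 · 2840 = 4123680 ≡ 5398
5398 · 5417 = 29240966 ≡ 2532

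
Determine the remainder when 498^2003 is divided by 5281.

4430

By square-and-multiply:
2003 in binary is 11111010011, i.e. 2003 = 1024 + 512 + 256 + 128 + 64 + 16 + 2 + 1.
498^1 ≡ 498 (mod 5281)
498^2 ≡ 498^2 = 248004 ≡ 5078 (mod 5281)
498^4 ≡ 5078^2 = 25786084 ≡ 4242 (mod 5281)
498^8 ≡ 4242^2 = 17994564 ≡ 2197 (mod 5281)
498^16 ≡ 2197^2 = 4826809 ≡ 5256 (mod 5281)
498^32 ≡ 5256^2 = 27625536 ≡ 625 (mod 5281)
498^64 ≡ 625^2 = 390625 ≡ 5112 (mod 5281)
498^128 ≡ 5112^2 = 26132544 ≡ 2156 (mod 5281)
498^256 ≡ 2156^2 = 4648336 ≡ 1056 (mod 5281)
498^512 ≡ 1056^2 = 1115136 ≡ 845 (mod 5281)
498^1024 ≡ 845^2 = 714025 ≡ 1090 (mod 5281)
498^2003 = 498^1024 * 498^512 * 498^256 * 498^128 * 498^64 * 498^16 * 498^2 * 498^1 ≡ 1090 * 845 * 1056 * 2156 * 5112 * 5256 * 5078 * 498 (mod 5281).
Accumulate the product:
1090 * 845 = 921050 ≡ 2156
2156 * 1056 = 2276736 ≡ 625
625 * 2156 = 1347500 ≡ 845
845 * 5112 = 4319640 ≡ 5063
5063 * 5256 = 26611128 ≡ 169
169 * 5078 = 858182 ≡ 2660
2660 * 498 = 1324680 ≡ 4430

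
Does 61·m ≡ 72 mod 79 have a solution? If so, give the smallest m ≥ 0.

gcd(61, 79) = 1, so a unique solution mod 79 exists.
61⁻¹ ≡ 57 (mod 79).
m ≡ 57·72 ≡ 75 (mod 79).

75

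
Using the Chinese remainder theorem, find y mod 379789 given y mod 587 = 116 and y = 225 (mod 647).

296551

587⁻¹ mod 647: 587×248 ≡ 1 (mod 647), so 587⁻¹ ≡ 248.
y = 116 + 587×((225 − 116)×248 mod 647) = 116 + 587×505 = 296551.
Check: 296551 mod 587 = 116, 296551 mod 647 = 225. ✓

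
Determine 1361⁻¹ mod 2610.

Apply the Euclidean algorithm and back-substitute:
2610 = 1·1361 + 1249
1361 = 1·1249 + 112
1249 = 11·112 + 17
112 = 6·17 + 10
17 = 1·10 + 7
10 = 1·7 + 3
7 = 2·3 + 1
3 = 3·1 + 0
gcd(1361, 2610) = 1, so the inverse exists.
Bézout: 1 = 401·2610 − 769·1361.
So 1361⁻¹ ≡ −769 ≡ 1841 (mod 2610).

1841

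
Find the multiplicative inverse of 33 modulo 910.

910 = 27·33 + 19
33 = 1·19 + 14
19 = 1·14 + 5
14 = 2·5 + 4
5 = 1·4 + 1
4 = 4·1 + 0
gcd(33, 910) = 1, so the inverse exists.
Bézout: 1 = 7·910 − 193·33.
So 33⁻¹ ≡ −193 ≡ 717 (mod 910).

717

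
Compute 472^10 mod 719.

147

By square-and-multiply:
472^1 ≡ 472 (mod 719)
472^2 ≡ 472^2 = 222784 ≡ 613 (mod 719)
472^4 ≡ 613^2 = 375769 ≡ 451 (mod 719)
472^8 ≡ 451^2 = 203401 ≡ 643 (mod 719)
472^10 = 472^8 * 472^2 ≡ 643 * 613 (mod 719).
643 * 613 = 394159 ≡ 147 (mod 719).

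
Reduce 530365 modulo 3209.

880

530365 = 165·3209 + 880, so 530365 ≡ 880 (mod 3209).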